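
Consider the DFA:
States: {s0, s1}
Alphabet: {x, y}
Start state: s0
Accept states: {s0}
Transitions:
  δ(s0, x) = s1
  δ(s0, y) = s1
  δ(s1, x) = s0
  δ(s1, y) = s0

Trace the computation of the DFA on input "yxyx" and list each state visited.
read 'y': s0 → s1
  read 'x': s1 → s0
  read 'y': s0 → s1
  read 'x': s1 → s0
s0 -> s1 -> s0 -> s1 -> s0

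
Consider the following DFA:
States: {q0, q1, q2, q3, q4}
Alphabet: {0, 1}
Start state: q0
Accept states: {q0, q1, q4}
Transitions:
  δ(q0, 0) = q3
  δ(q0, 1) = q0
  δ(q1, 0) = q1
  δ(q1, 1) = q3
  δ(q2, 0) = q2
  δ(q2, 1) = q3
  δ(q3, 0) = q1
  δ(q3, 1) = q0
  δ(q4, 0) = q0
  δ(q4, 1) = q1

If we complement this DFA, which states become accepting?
Complement accept states = All states \ Original accept states
= {q0, q1, q2, q3, q4} \ {q0, q1, q4}
{q2, q3}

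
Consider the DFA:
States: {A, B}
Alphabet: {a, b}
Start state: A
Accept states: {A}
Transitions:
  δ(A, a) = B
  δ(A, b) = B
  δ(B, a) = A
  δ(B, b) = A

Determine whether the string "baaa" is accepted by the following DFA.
Processing string "baaa":
  A --b--> B
  B --a--> A
  A --a--> B
  B --a--> A
Final state: A
Accept states: {A}
Yes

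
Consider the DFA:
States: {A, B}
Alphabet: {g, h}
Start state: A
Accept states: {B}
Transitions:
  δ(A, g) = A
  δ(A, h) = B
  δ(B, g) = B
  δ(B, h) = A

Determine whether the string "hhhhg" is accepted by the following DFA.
Processing string "hhhhg":
  A --h--> B
  B --h--> A
  A --h--> B
  B --h--> A
  A --g--> A
Final state: A
Accept states: {B}
No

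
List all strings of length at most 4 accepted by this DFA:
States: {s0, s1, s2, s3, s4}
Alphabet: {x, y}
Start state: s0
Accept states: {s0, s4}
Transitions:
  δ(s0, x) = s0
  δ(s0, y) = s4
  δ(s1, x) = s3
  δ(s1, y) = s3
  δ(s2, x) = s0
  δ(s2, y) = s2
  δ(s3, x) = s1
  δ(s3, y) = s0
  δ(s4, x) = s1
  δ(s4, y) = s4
ε, x, y, xx, xy, yy, xxx, xxy, xyy, yyy, xxxx, xxxy, xxyy, xyyy, yxxy, yxyy, yyyy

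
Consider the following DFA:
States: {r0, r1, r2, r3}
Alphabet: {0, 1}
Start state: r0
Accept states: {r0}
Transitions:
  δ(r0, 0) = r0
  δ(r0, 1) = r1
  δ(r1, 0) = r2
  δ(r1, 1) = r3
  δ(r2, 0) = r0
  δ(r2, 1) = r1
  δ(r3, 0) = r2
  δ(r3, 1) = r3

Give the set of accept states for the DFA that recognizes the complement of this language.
Complement accept states = All states \ Original accept states
= {r0, r1, r2, r3} \ {r0}
{r1, r2, r3}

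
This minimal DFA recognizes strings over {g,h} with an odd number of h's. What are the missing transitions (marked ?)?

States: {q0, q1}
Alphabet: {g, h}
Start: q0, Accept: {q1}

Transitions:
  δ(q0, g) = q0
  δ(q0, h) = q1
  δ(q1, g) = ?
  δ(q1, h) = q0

From the language and accept set, identify what each state tracks — q0: even number of h's so far; q1: odd number of h's so far.
Each missing δ(q, a) is the state matching the new tracked value after reading a.
δ(q1, g) = q1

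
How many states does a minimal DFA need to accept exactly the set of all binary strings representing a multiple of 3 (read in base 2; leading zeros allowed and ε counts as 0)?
By Myhill–Nerode, count the distinguishable equivalence classes: three classes — residue of the binary value mod 3.
3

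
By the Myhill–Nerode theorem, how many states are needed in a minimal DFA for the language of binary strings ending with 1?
By Myhill–Nerode, count the distinguishable equivalence classes: two classes — last symbol is 1 vs. not.
2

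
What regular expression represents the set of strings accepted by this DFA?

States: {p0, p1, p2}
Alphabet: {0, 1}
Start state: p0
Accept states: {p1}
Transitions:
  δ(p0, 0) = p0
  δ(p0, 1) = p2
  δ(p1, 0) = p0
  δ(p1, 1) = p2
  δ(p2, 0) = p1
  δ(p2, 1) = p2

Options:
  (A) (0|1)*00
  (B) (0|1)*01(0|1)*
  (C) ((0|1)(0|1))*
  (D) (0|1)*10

Check each option against the DFA on short strings; one disagreement eliminates an option:
  (A) (0|1)*00: on '00' the DFA goes p0 → p0 → p0 and rejects (p0 ∉ Accept), but the regex matches it → eliminate
  (B) (0|1)*01(0|1)*: on '01' the DFA goes p0 → p0 → p2 and rejects (p2 ∉ Accept), but the regex matches it → eliminate
  (C) ((0|1)(0|1))*: on ε the DFA stays in p0 and rejects (p0 ∉ Accept), but the regex matches it → eliminate
  (D) (0|1)*10: agrees with the DFA on every string of length ≤ 6
Only (D) is consistent with the DFA.
(D) (0|1)*10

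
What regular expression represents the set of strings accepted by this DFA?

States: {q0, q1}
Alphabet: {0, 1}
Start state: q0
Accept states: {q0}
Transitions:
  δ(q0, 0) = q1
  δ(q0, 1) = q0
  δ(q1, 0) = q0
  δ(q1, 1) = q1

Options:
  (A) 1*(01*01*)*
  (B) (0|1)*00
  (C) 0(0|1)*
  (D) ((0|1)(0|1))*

Check each option against the DFA on short strings; one disagreement eliminates an option:
  (A) 1*(01*01*)*: agrees with the DFA on every string of length ≤ 6
  (B) (0|1)*00: on ε the DFA stays in q0 and accepts (q0 ∈ Accept), but the regex does not match it → eliminate
  (C) 0(0|1)*: on ε the DFA stays in q0 and accepts (q0 ∈ Accept), but the regex does not match it → eliminate
  (D) ((0|1)(0|1))*: on '1' the DFA goes q0 → q0 and accepts (q0 ∈ Accept), but the regex does not match it → eliminate
Only (A) is consistent with the DFA.
(A) 1*(01*01*)*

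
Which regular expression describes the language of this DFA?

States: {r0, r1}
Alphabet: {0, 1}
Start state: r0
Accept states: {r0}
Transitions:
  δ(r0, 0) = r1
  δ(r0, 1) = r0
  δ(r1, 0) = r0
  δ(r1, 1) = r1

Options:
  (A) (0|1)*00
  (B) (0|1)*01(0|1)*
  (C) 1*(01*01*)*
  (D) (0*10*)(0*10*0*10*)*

Check each option against the DFA on short strings; one disagreement eliminates an option:
  (A) (0|1)*00: on ε the DFA stays in r0 and accepts (r0 ∈ Accept), but the regex does not match it → eliminate
  (B) (0|1)*01(0|1)*: on ε the DFA stays in r0 and accepts (r0 ∈ Accept), but the regex does not match it → eliminate
  (C) 1*(01*01*)*: agrees with the DFA on every string of length ≤ 6
  (D) (0*10*)(0*10*0*10*)*: on ε the DFA stays in r0 and accepts (r0 ∈ Accept), but the regex does not match it → eliminate
Only (C) is consistent with the DFA.
(C) 1*(01*01*)*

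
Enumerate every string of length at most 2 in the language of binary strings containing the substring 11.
11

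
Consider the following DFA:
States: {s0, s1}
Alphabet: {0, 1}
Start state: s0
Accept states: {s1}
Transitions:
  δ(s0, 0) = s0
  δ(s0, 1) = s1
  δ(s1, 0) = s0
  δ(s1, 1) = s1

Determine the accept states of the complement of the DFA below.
Complement accept states = All states \ Original accept states
= {s0, s1} \ {s1}
{s0}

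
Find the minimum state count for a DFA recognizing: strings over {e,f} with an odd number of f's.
By Myhill–Nerode, count the distinguishable equivalence classes: two classes — parity of the count of f's.
2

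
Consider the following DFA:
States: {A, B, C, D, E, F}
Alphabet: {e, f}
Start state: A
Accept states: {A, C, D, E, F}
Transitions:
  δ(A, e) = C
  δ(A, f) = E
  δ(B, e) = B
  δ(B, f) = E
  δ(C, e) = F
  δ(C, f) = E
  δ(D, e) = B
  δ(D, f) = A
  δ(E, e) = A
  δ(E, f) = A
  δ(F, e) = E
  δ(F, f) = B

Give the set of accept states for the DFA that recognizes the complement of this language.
Complement accept states = All states \ Original accept states
= {A, B, C, D, E, F} \ {A, C, D, E, F}
{B}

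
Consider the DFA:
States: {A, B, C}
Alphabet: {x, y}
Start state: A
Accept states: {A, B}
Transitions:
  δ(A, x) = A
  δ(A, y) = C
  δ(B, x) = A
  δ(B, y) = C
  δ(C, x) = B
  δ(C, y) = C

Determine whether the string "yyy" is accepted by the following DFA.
Processing string "yyy":
  A --y--> C
  C --y--> C
  C --y--> C
Final state: C
Accept states: {A, B}
No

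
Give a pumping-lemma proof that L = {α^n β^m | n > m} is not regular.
Assume L is regular with pumping length p. Idea: pumping down the α-block drops the α-count to at most the β-count.
Choose s = α^(p+1) β^p ∈ L (|s| = 2p+1 ≥ p). By the pumping lemma, s = xyz with |xy| ≤ p, |y| > 0, so y = α^k with k ≥ 1. Take i = 0: xz = α^(p+1−k) β^p. Since k ≥ 1, p+1−k ≤ p, so the number of α's is no longer strictly greater than the number of β's, hence xz ∉ L.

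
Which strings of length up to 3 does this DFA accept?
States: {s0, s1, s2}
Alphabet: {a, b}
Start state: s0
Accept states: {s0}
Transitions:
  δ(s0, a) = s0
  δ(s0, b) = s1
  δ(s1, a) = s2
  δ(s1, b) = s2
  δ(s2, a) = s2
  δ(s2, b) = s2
ε, a, aa, aaa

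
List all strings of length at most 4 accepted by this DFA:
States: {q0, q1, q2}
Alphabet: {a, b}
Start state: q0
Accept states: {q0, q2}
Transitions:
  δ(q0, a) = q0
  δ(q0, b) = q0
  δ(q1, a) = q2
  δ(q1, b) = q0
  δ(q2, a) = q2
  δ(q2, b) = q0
ε, a, b, aa, ab, ba, bb, aaa, aab, aba, abb, baa, bab, bba, bbb, aaaa, aaab, aaba, aabb, abaa, abab, abba, abbb, baaa, baab, baba, babb, bbaa, bbab, bbba, bbbb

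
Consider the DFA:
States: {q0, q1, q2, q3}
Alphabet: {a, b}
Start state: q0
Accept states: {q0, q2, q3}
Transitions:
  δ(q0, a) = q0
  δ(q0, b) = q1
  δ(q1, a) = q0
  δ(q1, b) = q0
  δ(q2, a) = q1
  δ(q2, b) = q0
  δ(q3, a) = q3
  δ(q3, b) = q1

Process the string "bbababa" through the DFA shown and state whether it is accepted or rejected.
Processing string "bbababa":
  q0 --b--> q1
  q1 --b--> q0
  q0 --a--> q0
  q0 --b--> q1
  q1 --a--> q0
  q0 --b--> q1
  q1 --a--> q0
Final state: q0
Accept states: {q0, q2, q3}
Yes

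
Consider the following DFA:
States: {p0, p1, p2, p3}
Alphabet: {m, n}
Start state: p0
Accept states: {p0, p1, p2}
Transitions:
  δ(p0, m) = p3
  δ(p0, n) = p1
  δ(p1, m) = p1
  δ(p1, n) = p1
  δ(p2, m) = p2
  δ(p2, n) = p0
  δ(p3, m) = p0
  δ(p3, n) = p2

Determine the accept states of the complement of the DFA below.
Complement accept states = All states \ Original accept states
= {p0, p1, p2, p3} \ {p0, p1, p2}
{p3}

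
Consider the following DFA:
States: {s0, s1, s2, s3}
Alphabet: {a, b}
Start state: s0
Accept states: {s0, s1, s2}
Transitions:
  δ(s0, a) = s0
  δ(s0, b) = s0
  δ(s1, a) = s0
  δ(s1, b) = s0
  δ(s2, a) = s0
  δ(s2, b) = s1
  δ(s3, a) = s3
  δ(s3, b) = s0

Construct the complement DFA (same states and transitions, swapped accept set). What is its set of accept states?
Complement accept states = All states \ Original accept states
= {s0, s1, s2, s3} \ {s0, s1, s2}
{s3}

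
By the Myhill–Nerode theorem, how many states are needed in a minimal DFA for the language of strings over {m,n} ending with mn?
By Myhill–Nerode, count the distinguishable equivalence classes: 3 classes — one per longest suffix of the input that is a prefix of 'mn' (lengths 0 through 2); only the length-2 class is accepting.
3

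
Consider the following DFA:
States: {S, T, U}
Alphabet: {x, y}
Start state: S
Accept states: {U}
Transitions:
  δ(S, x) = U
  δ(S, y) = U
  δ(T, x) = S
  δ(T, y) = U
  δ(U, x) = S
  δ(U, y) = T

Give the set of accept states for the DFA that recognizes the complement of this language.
Complement accept states = All states \ Original accept states
= {S, T, U} \ {U}
{S, T}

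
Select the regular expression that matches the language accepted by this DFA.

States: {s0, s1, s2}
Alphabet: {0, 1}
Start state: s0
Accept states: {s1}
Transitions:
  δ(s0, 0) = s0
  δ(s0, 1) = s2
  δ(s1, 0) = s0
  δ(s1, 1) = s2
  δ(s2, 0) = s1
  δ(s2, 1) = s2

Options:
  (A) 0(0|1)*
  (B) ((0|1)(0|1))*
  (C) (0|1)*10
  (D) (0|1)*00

Check each option against the DFA on short strings; one disagreement eliminates an option:
  (A) 0(0|1)*: on '0' the DFA goes s0 → s0 and rejects (s0 ∉ Accept), but the regex matches it → eliminate
  (B) ((0|1)(0|1))*: on ε the DFA stays in s0 and rejects (s0 ∉ Accept), but the regex matches it → eliminate
  (C) (0|1)*10: agrees with the DFA on every string of length ≤ 6
  (D) (0|1)*00: on '00' the DFA goes s0 → s0 → s0 and rejects (s0 ∉ Accept), but the regex matches it → eliminate
Only (C) is consistent with the DFA.
(C) (0|1)*10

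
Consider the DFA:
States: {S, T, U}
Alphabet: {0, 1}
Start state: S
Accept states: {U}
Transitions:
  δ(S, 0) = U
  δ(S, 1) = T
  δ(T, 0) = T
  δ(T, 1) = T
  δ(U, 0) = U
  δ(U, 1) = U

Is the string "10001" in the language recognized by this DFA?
Processing string "10001":
  S --1--> T
  T --0--> T
  T --0--> T
  T --0--> T
  T --1--> T
Final state: T
Accept states: {U}
No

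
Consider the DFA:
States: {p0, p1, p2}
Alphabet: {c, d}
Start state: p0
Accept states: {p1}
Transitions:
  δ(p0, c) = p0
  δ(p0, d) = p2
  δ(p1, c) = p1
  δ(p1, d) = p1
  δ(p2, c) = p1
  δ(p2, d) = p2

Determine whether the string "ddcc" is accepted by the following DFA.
Processing string "ddcc":
  p0 --d--> p2
  p2 --d--> p2
  p2 --c--> p1
  p1 --c--> p1
Final state: p1
Accept states: {p1}
Yes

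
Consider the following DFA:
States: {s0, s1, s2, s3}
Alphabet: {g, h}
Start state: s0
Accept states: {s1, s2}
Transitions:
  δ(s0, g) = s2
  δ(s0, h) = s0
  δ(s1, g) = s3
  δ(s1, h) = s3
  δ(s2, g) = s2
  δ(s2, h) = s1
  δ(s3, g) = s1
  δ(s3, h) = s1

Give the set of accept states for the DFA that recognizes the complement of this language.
Complement accept states = All states \ Original accept states
= {s0, s1, s2, s3} \ {s1, s2}
{s0, s3}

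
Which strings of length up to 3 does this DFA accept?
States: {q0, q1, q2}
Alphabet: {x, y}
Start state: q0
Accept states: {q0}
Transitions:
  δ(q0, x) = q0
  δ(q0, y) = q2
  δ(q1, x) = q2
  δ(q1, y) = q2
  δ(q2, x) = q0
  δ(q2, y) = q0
ε, x, xx, yx, yy, xxx, xyx, xyy, yxx, yyx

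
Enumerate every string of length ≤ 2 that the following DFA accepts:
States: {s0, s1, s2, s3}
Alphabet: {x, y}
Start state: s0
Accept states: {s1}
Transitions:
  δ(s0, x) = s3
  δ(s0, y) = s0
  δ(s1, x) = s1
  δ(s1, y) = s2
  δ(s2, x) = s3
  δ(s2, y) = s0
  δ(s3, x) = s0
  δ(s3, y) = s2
None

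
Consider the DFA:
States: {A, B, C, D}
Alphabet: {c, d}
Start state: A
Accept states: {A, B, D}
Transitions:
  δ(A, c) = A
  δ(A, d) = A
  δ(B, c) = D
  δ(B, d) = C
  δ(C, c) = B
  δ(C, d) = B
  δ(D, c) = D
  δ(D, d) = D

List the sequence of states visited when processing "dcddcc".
read 'd': A → A
  read 'c': A → A
  read 'd': A → A
  read 'd': A → A
  read 'c': A → A
  read 'c': A → A
A -> A -> A -> A -> A -> A -> A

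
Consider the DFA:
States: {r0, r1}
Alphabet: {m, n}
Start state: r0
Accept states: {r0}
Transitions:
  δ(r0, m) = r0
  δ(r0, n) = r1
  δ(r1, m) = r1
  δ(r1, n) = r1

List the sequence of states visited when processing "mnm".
read 'm': r0 → r0
  read 'n': r0 → r1
  read 'm': r1 → r1
r0 -> r0 -> r1 -> r1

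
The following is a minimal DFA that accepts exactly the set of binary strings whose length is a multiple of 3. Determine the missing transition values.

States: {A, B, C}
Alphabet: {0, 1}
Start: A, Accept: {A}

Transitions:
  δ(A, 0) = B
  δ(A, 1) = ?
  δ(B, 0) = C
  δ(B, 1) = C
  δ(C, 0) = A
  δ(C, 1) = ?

From the language and accept set, identify what each state tracks — A: length ≡ 0 (mod 3); B: length ≡ 1 (mod 3); C: length ≡ 2 (mod 3).
Each missing δ(q, a) is the state matching the new tracked value after reading a.
δ(A, 1) = B; δ(C, 1) = A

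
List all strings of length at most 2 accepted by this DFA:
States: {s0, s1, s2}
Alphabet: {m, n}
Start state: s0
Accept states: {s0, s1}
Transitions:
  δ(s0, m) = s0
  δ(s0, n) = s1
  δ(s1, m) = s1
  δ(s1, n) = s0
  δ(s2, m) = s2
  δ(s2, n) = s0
ε, m, n, mm, mn, nm, nn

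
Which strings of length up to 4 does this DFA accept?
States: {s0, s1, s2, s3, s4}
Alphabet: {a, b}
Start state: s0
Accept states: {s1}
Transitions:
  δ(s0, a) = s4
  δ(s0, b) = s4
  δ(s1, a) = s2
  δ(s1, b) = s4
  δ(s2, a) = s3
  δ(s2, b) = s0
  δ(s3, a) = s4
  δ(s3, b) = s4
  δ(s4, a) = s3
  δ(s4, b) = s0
None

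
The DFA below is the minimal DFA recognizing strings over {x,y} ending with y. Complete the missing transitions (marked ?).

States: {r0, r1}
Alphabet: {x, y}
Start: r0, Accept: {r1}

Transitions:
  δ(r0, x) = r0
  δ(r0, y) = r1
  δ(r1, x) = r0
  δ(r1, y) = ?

From the language and accept set, identify what each state tracks — r0: last symbol not y; r1: last symbol is y.
Each missing δ(q, a) is the state matching the new tracked value after reading a.
δ(r1, y) = r1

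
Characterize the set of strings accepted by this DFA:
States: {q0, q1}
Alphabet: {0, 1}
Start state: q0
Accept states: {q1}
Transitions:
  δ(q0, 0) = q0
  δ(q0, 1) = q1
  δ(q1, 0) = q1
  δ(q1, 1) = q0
Testing a few strings:
  '000' → reject
  '0' → reject
  '01' → accept
  '11' → reject
State roles: q0=even number of 1's so far; q1=odd number of 1's so far
All binary strings with an odd number of 1's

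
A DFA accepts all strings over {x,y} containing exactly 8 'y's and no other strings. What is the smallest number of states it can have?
By Myhill–Nerode, count the distinguishable equivalence classes: 10 classes — having seen 0, 1, …, 8, or >8 copies of 'y'; the count-8 class is the only accepting one and >8 is dead.
10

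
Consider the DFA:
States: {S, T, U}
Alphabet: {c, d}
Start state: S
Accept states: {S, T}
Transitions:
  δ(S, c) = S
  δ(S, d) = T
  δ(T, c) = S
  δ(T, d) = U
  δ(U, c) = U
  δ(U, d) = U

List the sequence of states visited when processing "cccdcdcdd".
read 'c': S → S
  read 'c': S → S
  read 'c': S → S
  read 'd': S → T
  read 'c': T → S
  read 'd': S → T
  read 'c': T → S
  read 'd': S → T
  read 'd': T → U
S -> S -> S -> S -> T -> S -> T -> S -> T -> U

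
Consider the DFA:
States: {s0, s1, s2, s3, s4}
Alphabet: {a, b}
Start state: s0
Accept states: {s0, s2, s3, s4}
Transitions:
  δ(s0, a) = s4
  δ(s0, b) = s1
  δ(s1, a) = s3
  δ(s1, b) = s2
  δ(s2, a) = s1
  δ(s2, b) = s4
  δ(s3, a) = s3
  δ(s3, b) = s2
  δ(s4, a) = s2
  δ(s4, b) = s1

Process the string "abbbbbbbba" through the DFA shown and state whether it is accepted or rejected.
Processing string "abbbbbbbba":
  s0 --a--> s4
  s4 --b--> s1
  s1 --b--> s2
  s2 --b--> s4
  s4 --b--> s1
  s1 --b--> s2
  s2 --b--> s4
  s4 --b--> s1
  s1 --b--> s2
  s2 --a--> s1
Final state: s1
Accept states: {s0, s2, s3, s4}
No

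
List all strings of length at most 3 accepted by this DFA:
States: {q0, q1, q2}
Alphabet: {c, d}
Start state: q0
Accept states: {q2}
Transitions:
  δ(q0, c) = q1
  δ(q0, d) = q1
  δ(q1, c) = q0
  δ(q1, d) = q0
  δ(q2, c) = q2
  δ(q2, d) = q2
None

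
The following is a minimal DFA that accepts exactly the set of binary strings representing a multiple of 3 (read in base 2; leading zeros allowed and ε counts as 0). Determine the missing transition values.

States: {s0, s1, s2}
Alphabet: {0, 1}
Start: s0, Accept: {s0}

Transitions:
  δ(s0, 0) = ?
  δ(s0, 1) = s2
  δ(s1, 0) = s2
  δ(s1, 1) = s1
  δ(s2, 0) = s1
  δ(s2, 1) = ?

From the language and accept set, identify what each state tracks — s0: value ≡ 0 (mod 3); s1: value ≡ 2 (mod 3); s2: value ≡ 1 (mod 3).
Each missing δ(q, a) is the state matching the new tracked value after reading a.
δ(s0, 0) = s0; δ(s2, 1) = s0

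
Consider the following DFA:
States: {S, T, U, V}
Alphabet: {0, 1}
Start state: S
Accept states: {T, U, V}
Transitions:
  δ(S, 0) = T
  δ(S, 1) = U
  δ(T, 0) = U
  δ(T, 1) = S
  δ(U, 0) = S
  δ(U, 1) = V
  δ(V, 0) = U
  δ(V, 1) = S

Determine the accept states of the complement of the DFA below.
Complement accept states = All states \ Original accept states
= {S, T, U, V} \ {T, U, V}
{S}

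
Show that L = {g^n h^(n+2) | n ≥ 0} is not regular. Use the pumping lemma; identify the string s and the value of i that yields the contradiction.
Assume L is regular with pumping length p. Idea: pumping the g-block breaks the fixed offset of 2.
Choose s = g^p h^(p+2) ∈ L. By the pumping lemma, s = xyz with |xy| ≤ p, |y| > 0, so y = g^k with k ≥ 1. Then xy²z = g^(p+k) h^(p+2). For this to be in L we would need p+2 = (p+k)+2, i.e. k = 0, contradicting k ≥ 1. So xy²z ∉ L.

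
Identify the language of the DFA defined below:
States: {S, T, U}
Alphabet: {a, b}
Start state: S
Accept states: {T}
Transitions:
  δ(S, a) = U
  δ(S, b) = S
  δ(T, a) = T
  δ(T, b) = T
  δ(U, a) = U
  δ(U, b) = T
Testing a few strings:
  'baa' → reject
  'aa' → reject
  'ab' → accept
  'aba' → accept
State roles: S=no a seen yet; T=substring ab seen; U=seen a a, waiting for b
All strings over {a,b} containing the substring ab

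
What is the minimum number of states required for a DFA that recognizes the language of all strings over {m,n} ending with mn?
By Myhill–Nerode, count the distinguishable equivalence classes: 3 classes — one per longest suffix of the input that is a prefix of 'mn' (lengths 0 through 2); only the length-2 class is accepting.
3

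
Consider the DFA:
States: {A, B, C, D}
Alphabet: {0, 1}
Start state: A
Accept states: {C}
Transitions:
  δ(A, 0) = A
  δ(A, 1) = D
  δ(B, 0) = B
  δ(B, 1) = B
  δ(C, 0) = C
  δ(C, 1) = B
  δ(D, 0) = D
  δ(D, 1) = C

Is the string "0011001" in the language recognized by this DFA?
Processing string "0011001":
  A --0--> A
  A --0--> A
  A --1--> D
  D --1--> C
  C --0--> C
  C --0--> C
  C --1--> B
Final state: B
Accept states: {C}
No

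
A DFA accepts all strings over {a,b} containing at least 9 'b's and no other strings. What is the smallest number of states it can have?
By Myhill–Nerode, count the distinguishable equivalence classes: 10 classes — having seen 0, 1, …, 8, or ≥9 copies of 'b'; any two classes i < j (j ≤ 9) are distinguished by the string b^(9−j), which takes class j to 9 copies (accepted) but leaves class i below 9 (rejected).
10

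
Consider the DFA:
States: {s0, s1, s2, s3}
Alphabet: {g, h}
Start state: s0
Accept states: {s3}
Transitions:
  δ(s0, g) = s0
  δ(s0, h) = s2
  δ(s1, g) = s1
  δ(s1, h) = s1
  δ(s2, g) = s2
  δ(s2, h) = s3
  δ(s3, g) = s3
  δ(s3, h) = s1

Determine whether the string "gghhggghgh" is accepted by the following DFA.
Processing string "gghhggghgh":
  s0 --g--> s0
  s0 --g--> s0
  s0 --h--> s2
  s2 --h--> s3
  s3 --g--> s3
  s3 --g--> s3
  s3 --g--> s3
  s3 --h--> s1
  s1 --g--> s1
  s1 --h--> s1
Final state: s1
Accept states: {s3}
No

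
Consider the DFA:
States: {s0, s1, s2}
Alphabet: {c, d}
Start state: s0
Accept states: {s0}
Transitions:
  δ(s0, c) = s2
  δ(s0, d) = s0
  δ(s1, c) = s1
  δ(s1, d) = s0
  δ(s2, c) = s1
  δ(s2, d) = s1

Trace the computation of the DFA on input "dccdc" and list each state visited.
read 'd': s0 → s0
  read 'c': s0 → s2
  read 'c': s2 → s1
  read 'd': s1 → s0
  read 'c': s0 → s2
s0 -> s0 -> s2 -> s1 -> s0 -> s2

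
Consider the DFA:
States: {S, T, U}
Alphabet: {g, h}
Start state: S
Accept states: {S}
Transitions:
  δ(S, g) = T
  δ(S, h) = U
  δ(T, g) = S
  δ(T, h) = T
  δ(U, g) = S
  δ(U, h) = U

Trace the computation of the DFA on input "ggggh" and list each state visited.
read 'g': S → T
  read 'g': T → S
  read 'g': S → T
  read 'g': T → S
  read 'h': S → U
S -> T -> S -> T -> S -> U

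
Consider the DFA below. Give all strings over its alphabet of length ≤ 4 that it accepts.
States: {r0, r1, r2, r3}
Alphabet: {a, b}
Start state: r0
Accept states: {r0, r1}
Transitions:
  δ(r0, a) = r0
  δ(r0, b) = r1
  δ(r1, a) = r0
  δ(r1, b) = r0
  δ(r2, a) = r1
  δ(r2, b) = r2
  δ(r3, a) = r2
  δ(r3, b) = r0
ε, a, b, aa, ab, ba, bb, aaa, aab, aba, abb, baa, bab, bba, bbb, aaaa, aaab, aaba, aabb, abaa, abab, abba, abbb, baaa, baab, baba, babb, bbaa, bbab, bbba, bbbb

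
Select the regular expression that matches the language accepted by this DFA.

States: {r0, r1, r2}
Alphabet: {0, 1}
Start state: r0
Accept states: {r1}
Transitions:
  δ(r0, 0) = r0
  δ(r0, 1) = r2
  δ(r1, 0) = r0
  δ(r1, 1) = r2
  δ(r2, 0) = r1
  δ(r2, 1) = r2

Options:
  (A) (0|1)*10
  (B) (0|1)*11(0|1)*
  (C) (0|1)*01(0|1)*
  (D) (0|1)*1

Check each option against the DFA on short strings; one disagreement eliminates an option:
  (A) (0|1)*10: agrees with the DFA on every string of length ≤ 6
  (B) (0|1)*11(0|1)*: on '10' the DFA goes r0 → r2 → r1 and accepts (r1 ∈ Accept), but the regex does not match it → eliminate
  (C) (0|1)*01(0|1)*: on '01' the DFA goes r0 → r0 → r2 and rejects (r2 ∉ Accept), but the regex matches it → eliminate
  (D) (0|1)*1: on '1' the DFA goes r0 → r2 and rejects (r2 ∉ Accept), but the regex matches it → eliminate
Only (A) is consistent with the DFA.
(A) (0|1)*10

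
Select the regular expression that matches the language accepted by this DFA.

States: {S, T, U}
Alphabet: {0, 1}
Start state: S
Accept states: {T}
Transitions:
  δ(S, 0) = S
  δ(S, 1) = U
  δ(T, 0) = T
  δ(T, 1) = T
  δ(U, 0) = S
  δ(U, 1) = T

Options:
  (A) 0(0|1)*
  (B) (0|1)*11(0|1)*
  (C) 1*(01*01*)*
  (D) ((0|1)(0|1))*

Check each option against the DFA on short strings; one disagreement eliminates an option:
  (A) 0(0|1)*: on '0' the DFA goes S → S and rejects (S ∉ Accept), but the regex matches it → eliminate
  (B) (0|1)*11(0|1)*: agrees with the DFA on every string of length ≤ 6
  (C) 1*(01*01*)*: on ε the DFA stays in S and rejects (S ∉ Accept), but the regex matches it → eliminate
  (D) ((0|1)(0|1))*: on ε the DFA stays in S and rejects (S ∉ Accept), but the regex matches it → eliminate
Only (B) is consistent with the DFA.
(B) (0|1)*11(0|1)*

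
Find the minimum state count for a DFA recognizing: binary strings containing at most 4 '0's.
By Myhill–Nerode, count the distinguishable equivalence classes: 6 classes — having seen 0, 1, …, 4, or >4 copies of '0'; counts 0 through 4 are accepting and >4 is dead.
6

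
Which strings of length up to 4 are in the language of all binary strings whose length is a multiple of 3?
ε, 000, 001, 010, 011, 100, 101, 110, 111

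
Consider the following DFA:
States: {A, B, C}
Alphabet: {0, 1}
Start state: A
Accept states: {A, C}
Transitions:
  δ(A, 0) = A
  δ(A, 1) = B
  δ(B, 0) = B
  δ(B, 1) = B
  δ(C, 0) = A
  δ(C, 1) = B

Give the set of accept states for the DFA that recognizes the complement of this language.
Complement accept states = All states \ Original accept states
= {A, B, C} \ {A, C}
{B}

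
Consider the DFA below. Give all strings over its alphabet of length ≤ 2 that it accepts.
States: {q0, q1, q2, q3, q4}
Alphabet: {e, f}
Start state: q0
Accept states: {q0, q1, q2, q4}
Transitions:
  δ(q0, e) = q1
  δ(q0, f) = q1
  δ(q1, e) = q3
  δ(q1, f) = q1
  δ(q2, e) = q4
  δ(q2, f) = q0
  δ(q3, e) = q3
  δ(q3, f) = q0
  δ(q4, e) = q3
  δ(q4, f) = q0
ε, e, f, ef, ff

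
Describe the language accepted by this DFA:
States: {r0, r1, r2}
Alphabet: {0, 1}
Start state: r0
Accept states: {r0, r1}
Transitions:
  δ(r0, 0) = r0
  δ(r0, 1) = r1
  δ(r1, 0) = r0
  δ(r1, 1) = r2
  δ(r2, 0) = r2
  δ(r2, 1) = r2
Testing a few strings:
  '00' → accept
  '1' → accept
  '000' → accept
  '010' → accept
State roles: r0=last symbol not 1 (ok); r1=last symbol 1 (ok); r2=saw 11 (dead)
All binary strings with no two consecutive 1's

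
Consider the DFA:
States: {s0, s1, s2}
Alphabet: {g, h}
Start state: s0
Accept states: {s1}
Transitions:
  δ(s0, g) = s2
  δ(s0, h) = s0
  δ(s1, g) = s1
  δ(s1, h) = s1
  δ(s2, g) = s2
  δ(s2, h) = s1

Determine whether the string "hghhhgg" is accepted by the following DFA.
Processing string "hghhhgg":
  s0 --h--> s0
  s0 --g--> s2
  s2 --h--> s1
  s1 --h--> s1
  s1 --h--> s1
  s1 --g--> s1
  s1 --g--> s1
Final state: s1
Accept states: {s1}
Yes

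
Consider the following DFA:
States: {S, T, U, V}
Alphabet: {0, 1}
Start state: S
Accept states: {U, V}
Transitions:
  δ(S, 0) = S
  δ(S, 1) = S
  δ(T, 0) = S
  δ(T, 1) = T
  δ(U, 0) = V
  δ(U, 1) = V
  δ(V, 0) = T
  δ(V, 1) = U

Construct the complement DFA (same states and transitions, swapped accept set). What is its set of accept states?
Complement accept states = All states \ Original accept states
= {S, T, U, V} \ {U, V}
{S, T}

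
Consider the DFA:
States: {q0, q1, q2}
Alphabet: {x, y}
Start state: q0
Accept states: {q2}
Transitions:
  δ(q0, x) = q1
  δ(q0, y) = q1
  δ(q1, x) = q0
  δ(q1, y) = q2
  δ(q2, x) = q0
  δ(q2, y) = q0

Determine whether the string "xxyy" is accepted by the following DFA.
Processing string "xxyy":
  q0 --x--> q1
  q1 --x--> q0
  q0 --y--> q1
  q1 --y--> q2
Final state: q2
Accept states: {q2}
Yes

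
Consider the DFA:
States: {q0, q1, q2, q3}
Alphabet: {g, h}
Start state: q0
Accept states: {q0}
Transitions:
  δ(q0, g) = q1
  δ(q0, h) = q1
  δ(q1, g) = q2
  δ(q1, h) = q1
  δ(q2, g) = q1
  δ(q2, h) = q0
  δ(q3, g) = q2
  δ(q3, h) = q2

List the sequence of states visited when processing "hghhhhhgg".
read 'h': q0 → q1
  read 'g': q1 → q2
  read 'h': q2 → q0
  read 'h': q0 → q1
  read 'h': q1 → q1
  read 'h': q1 → q1
  read 'h': q1 → q1
  read 'g': q1 → q2
  read 'g': q2 → q1
q0 -> q1 -> q2 -> q0 -> q1 -> q1 -> q1 -> q1 -> q2 -> q1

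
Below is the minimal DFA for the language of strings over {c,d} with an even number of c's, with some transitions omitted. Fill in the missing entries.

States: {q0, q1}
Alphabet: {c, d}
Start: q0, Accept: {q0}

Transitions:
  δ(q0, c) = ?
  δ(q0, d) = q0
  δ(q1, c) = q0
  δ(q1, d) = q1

From the language and accept set, identify what each state tracks — q0: even number of c's so far; q1: odd number of c's so far.
Each missing δ(q, a) is the state matching the new tracked value after reading a.
δ(q0, c) = q1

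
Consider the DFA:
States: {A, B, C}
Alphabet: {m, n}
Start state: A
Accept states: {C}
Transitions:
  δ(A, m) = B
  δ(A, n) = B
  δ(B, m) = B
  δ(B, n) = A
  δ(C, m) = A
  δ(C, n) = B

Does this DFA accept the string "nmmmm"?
Processing string "nmmmm":
  A --n--> B
  B --m--> B
  B --m--> B
  B --m--> B
  B --m--> B
Final state: B
Accept states: {C}
No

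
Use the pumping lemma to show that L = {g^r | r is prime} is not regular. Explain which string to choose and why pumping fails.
Assume L is regular with pumping length p. Idea: pumping by a suitable count produces a composite length.
Let q be a prime with q ≥ p and choose s = g^q ∈ L. By the pumping lemma, s = xyz with |xy| ≤ p, |y| = k ≥ 1. Take i = q+1: |xy^(q+1)z| = q + q·k = q(1+k). Since q ≥ 2 and 1+k ≥ 2, q(1+k) is composite, so xy^(q+1)z ∉ L.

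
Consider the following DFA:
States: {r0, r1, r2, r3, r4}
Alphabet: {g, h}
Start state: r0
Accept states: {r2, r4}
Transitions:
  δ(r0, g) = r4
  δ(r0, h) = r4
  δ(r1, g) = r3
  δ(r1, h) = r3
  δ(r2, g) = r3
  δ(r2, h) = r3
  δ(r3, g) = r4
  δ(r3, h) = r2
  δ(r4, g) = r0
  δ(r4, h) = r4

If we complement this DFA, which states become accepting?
Complement accept states = All states \ Original accept states
= {r0, r1, r2, r3, r4} \ {r2, r4}
{r0, r1, r3}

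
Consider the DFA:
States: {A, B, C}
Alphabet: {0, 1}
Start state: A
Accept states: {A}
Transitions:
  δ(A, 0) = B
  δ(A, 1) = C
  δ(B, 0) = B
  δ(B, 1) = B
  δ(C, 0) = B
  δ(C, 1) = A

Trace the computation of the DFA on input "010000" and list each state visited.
read '0': A → B
  read '1': B → B
  read '0': B → B
  read '0': B → B
  read '0': B → B
  read '0': B → B
A -> B -> B -> B -> B -> B -> B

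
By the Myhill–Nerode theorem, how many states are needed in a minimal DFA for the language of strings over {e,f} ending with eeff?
By Myhill–Nerode, count the distinguishable equivalence classes: 5 classes — one per longest suffix of the input that is a prefix of 'eeff' (lengths 0 through 4); only the length-4 class is accepting.
5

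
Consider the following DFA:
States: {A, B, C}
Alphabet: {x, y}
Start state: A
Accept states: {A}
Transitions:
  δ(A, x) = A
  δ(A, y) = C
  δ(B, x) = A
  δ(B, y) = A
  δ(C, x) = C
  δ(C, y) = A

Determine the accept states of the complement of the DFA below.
Complement accept states = All states \ Original accept states
= {A, B, C} \ {A}
{B, C}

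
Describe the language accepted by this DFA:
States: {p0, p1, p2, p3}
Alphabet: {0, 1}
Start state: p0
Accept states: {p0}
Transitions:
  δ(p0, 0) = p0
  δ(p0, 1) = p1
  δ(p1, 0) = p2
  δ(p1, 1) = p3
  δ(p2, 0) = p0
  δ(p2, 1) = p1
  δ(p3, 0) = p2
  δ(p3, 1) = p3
Testing a few strings:
  '00' → accept
  '0011' → reject
  '100' → accept
  '1011' → reject
State roles: p0=value ≡ 0 (mod 4); p1=value ≡ 1 (mod 4); p2=value ≡ 2 (mod 4); p3=value ≡ 3 (mod 4)
All binary strings representing a multiple of 4 (read in base 2; leading zeros allowed and ε counts as 0)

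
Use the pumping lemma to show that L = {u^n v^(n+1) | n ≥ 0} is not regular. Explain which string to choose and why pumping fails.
Assume L is regular with pumping length p. Idea: pumping the u-block breaks the fixed offset of 1.
Choose s = u^p v^(p+1) ∈ L. By the pumping lemma, s = xyz with |xy| ≤ p, |y| > 0, so y = u^k with k ≥ 1. Then xy²z = u^(p+k) v^(p+1). For this to be in L we would need p+1 = (p+k)+1, i.e. k = 0, contradicting k ≥ 1. So xy²z ∉ L.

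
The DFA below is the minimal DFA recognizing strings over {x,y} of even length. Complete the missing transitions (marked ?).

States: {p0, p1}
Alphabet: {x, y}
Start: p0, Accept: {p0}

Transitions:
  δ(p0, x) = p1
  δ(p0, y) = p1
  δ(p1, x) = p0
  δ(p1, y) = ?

From the language and accept set, identify what each state tracks — p0: even length so far; p1: odd length so far.
Each missing δ(q, a) is the state matching the new tracked value after reading a.
δ(p1, y) = p0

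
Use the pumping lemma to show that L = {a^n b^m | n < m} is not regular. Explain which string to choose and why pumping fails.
Assume L is regular with pumping length p. Idea: pumping up the a-block makes the a-count reach the b-count.
Choose s = a^p b^(p+1) ∈ L. By the pumping lemma, s = xyz with |xy| ≤ p, |y| > 0, so y = a^k with k ≥ 1. Then xy²z = a^(p+k) b^(p+1). Since p+k ≥ p+1, the number of a's is no longer strictly less than the number of b's, so xy²z ∉ L.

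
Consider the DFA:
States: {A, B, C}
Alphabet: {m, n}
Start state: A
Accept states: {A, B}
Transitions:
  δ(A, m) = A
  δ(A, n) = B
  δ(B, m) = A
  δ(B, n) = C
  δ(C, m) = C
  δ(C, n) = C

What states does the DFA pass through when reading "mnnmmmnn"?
read 'm': A → A
  read 'n': A → B
  read 'n': B → C
  read 'm': C → C
  read 'm': C → C
  read 'm': C → C
  read 'n': C → C
  read 'n': C → C
A -> A -> B -> C -> C -> C -> C -> C -> C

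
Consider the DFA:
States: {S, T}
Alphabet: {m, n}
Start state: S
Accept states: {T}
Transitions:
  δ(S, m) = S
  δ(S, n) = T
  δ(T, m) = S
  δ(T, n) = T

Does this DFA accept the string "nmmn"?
Processing string "nmmn":
  S --n--> T
  T --m--> S
  S --m--> S
  S --n--> T
Final state: T
Accept states: {T}
Yes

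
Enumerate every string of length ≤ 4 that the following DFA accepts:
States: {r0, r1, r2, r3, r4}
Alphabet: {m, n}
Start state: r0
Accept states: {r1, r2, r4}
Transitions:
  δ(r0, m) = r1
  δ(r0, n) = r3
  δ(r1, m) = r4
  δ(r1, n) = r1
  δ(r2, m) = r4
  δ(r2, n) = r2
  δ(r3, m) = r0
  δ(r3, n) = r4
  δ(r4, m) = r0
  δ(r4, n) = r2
m, mm, mn, nn, mmn, mnm, mnn, nmm, nnn, mmmm, mmnm, mmnn, mnmn, mnnm, mnnn, nmmm, nmmn, nmnn, nnmm, nnnm, nnnn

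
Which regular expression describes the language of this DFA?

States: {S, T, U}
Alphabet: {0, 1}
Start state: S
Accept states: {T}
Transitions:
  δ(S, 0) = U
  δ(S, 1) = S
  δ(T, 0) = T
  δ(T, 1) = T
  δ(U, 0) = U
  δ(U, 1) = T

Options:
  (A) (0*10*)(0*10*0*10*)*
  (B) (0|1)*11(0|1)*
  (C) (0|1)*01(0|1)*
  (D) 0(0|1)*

Check each option against the DFA on short strings; one disagreement eliminates an option:
  (A) (0*10*)(0*10*0*10*)*: on '1' the DFA goes S → S and rejects (S ∉ Accept), but the regex matches it → eliminate
  (B) (0|1)*11(0|1)*: on '01' the DFA goes S → U → T and accepts (T ∈ Accept), but the regex does not match it → eliminate
  (C) (0|1)*01(0|1)*: agrees with the DFA on every string of length ≤ 6
  (D) 0(0|1)*: on '0' the DFA goes S → U and rejects (U ∉ Accept), but the regex matches it → eliminate
Only (C) is consistent with the DFA.
(C) (0|1)*01(0|1)*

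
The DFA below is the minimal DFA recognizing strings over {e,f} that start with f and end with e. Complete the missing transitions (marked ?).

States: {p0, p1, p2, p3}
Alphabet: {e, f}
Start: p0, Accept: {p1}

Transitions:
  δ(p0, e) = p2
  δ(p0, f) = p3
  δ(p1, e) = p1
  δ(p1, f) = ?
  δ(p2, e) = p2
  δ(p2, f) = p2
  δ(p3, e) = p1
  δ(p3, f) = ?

From the language and accept set, identify what each state tracks — p0: no input read; p1: started with f, last symbol e; p2: started with e (dead); p3: started with f, last symbol f.
Each missing δ(q, a) is the state matching the new tracked value after reading a.
δ(p1, f) = p3; δ(p3, f) = p3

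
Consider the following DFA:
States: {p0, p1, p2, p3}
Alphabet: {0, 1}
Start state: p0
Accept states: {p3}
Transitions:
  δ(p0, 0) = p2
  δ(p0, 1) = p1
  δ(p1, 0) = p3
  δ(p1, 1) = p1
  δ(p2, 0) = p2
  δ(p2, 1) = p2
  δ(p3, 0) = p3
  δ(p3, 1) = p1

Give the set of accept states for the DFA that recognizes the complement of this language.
Complement accept states = All states \ Original accept states
= {p0, p1, p2, p3} \ {p3}
{p0, p1, p2}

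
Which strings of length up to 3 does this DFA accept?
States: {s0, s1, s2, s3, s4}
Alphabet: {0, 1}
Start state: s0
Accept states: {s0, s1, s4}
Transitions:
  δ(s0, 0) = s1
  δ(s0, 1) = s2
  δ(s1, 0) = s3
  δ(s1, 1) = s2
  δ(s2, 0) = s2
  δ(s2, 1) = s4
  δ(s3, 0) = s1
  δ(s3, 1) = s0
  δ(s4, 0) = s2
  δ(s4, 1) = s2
ε, 0, 11, 000, 001, 011, 101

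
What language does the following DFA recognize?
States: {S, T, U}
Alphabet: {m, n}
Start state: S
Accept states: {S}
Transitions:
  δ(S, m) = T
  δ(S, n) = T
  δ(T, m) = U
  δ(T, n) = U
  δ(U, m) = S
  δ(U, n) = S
Testing a few strings:
  'nmnm' → reject
  'm' → reject
  'mmn' → accept
  'mn' → reject
State roles: S=length ≡ 0 (mod 3); T=length ≡ 1 (mod 3); U=length ≡ 2 (mod 3)
All strings over {m,n} whose length is a multiple of 3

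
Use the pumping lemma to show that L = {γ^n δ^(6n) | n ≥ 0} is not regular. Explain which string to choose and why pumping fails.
Assume L is regular with pumping length p. Idea: pumping the γ-block breaks the 1:6 ratio.
Choose s = γ^p δ^(6p) (length 7p ≥ p). By the pumping lemma, s = xyz with |xy| ≤ p, |y| > 0, so y = γ^k with k ≥ 1. Then xy²z = γ^(p+k) δ^(6p). For this to be in L we would need 6p = 6(p+k), i.e. 6k = 0, contradicting k ≥ 1. So xy²z ∉ L.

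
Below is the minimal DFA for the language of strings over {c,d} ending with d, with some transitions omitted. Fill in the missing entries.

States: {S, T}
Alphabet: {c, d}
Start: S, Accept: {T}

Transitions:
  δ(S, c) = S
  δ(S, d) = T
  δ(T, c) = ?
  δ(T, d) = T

From the language and accept set, identify what each state tracks — S: last symbol not d; T: last symbol is d.
Each missing δ(q, a) is the state matching the new tracked value after reading a.
δ(T, c) = S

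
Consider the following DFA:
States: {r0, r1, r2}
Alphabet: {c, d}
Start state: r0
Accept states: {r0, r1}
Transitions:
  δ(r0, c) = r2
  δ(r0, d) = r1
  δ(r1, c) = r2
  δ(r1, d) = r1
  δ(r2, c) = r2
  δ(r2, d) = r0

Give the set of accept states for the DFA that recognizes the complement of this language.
Complement accept states = All states \ Original accept states
= {r0, r1, r2} \ {r0, r1}
{r2}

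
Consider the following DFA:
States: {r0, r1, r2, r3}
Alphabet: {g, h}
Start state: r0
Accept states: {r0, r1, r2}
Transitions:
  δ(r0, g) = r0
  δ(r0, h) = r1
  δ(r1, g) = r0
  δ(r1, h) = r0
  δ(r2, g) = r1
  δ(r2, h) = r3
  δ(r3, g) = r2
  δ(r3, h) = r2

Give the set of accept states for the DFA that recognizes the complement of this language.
Complement accept states = All states \ Original accept states
= {r0, r1, r2, r3} \ {r0, r1, r2}
{r3}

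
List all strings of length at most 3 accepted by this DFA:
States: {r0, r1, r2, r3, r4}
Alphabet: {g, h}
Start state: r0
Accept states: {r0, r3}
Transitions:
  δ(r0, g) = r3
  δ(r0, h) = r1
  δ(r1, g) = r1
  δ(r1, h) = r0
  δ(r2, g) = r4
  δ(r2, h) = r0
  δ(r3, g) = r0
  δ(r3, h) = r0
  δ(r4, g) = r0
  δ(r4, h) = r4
ε, g, gg, gh, hh, ggg, ghg, hgh, hhg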